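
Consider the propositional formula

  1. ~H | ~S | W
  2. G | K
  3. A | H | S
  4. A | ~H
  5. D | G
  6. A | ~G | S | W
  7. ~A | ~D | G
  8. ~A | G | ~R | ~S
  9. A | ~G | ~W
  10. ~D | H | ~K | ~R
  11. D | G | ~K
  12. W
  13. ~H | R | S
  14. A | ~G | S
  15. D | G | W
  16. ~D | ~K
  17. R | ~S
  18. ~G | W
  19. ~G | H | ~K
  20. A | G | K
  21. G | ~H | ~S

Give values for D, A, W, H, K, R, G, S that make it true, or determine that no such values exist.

Unit clause (W) forces W = True.
Set D = True.
  then (~D | ~K) forces K = False.
  then (G | K) forces G = True.
  then (A | ~G | ~W) forces A = True.
Set H = True.
Try R = False:
  (~H | R | S) forces S = True.
  clause (R | ~S) is falsified — backtrack.
So R = True.
Set S = False.
All clauses satisfied.

D = True, A = True, W = True, H = True, K = False, R = True, G = True, S = False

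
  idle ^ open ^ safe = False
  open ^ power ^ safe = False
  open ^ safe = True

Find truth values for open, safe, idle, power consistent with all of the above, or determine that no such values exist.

open: True, safe: False, idle: True, power: True

idle ^ open ^ safe = T ^ T ^ F = False ✓
open ^ power ^ safe = T ^ T ^ F = False ✓
open ^ safe = T ^ F = True ✓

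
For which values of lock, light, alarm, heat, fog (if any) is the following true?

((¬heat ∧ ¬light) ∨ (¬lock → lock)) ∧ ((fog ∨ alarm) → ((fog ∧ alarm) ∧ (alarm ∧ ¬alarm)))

lock = True; light = False; alarm = False; heat = True; fog = False

  (¬heat ∧ ¬light) ∨ (¬lock → lock) = True
    ¬heat ∧ ¬light = False
      ¬heat = False
      ¬light = True
    ¬lock → lock = True
      ¬lock = False
  (fog ∨ alarm) → ((fog ∧ alarm) ∧ (alarm ∧ ¬alarm)) = True
    fog ∨ alarm = False
    (fog ∧ alarm) ∧ (alarm ∧ ¬alarm) = False
      fog ∧ alarm = False
      alarm ∧ ¬alarm = False
        ¬alarm = True
Both conjuncts True, so the formula holds.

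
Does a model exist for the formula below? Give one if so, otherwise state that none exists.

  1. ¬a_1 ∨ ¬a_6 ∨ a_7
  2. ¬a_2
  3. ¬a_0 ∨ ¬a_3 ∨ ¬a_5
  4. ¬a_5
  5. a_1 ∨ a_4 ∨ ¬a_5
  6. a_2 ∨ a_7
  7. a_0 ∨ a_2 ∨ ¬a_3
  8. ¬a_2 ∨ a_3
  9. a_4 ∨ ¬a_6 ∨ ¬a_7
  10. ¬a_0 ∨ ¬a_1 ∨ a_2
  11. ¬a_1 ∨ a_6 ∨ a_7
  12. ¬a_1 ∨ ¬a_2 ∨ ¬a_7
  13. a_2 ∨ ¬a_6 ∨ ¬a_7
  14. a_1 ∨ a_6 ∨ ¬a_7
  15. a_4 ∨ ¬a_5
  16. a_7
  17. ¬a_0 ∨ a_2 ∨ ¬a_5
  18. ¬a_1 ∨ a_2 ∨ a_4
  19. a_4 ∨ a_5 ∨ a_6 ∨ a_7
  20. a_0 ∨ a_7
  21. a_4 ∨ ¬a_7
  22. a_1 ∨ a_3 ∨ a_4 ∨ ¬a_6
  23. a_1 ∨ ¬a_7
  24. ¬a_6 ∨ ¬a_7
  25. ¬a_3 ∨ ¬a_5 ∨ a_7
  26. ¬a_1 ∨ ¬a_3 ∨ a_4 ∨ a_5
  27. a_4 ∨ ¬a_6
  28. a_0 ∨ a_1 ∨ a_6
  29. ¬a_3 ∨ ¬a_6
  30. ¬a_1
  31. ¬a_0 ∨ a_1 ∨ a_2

The formula is unsatisfiable.

Case a_1 = True:
  Clause (¬a_1) is falsified — contradiction.
Case a_1 = False:
  (¬a_2) forces a_2 = False.
  (¬a_5) forces a_5 = False.
  (a_2 ∨ a_7) forces a_7 = True.
  Clause (a_1 ∨ ¬a_7) is falsified — contradiction.
Both cases fail, so the formula is unsatisfiable.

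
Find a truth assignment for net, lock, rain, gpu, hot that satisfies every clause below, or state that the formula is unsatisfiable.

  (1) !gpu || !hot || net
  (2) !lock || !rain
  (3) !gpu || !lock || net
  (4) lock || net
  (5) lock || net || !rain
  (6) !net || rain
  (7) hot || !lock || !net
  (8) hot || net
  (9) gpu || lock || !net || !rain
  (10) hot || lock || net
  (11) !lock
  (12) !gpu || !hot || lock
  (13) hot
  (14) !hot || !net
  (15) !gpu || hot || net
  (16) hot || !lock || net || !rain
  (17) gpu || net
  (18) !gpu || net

Case hot = True:
  (!lock) forces lock = False.
  (lock || net) forces net = True.
  Clause (!hot || !net) is falsified — contradiction.
Case hot = False:
  Clause (hot) is falsified — contradiction.
Both cases fail, so the formula is unsatisfiable.

Unsatisfiable — no assignment works.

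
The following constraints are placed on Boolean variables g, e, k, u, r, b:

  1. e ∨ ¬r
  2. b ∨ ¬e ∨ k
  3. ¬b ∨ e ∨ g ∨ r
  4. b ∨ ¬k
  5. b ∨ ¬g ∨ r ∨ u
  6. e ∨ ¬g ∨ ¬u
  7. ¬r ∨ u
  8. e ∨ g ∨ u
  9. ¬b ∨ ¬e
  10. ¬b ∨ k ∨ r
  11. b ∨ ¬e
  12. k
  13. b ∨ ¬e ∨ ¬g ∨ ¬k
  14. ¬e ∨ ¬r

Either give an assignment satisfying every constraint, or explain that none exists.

g=T; e=F; k=T; u=F; r=F; b=T

Unit clause (k) forces k = True.
In (b ∨ ¬k) only b is left, so b = True.
In (¬b ∨ ¬e) only ¬e is left, so e = False.
In (e ∨ ¬r) only ¬r is left, so r = False.
In (¬b ∨ e ∨ g ∨ r) only g is left, so g = True.
In (e ∨ ¬g ∨ ¬u) only ¬u is left, so u = False.
All clauses satisfied.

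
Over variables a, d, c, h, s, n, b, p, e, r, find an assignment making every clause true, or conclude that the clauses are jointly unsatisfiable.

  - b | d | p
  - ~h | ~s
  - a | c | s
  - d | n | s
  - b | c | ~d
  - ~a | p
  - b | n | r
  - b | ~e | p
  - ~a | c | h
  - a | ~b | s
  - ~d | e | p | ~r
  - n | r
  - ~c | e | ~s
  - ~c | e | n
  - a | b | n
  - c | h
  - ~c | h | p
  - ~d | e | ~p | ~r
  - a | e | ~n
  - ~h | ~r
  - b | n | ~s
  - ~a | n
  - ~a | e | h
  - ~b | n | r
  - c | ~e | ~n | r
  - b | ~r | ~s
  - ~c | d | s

a = True; d = True; c = True; h = True; s = False; n = True; b = False; p = True; e = True; r = False

Set a = True.
  then (~a | p) forces p = True.
  then (~a | n) forces n = True.
Set d = True.
Set c = True.
Set h = True.
  then (~h | ~s) forces s = False.
  then (~h | ~r) forces r = False.
Set b = False.
Set e = True.
All clauses satisfied.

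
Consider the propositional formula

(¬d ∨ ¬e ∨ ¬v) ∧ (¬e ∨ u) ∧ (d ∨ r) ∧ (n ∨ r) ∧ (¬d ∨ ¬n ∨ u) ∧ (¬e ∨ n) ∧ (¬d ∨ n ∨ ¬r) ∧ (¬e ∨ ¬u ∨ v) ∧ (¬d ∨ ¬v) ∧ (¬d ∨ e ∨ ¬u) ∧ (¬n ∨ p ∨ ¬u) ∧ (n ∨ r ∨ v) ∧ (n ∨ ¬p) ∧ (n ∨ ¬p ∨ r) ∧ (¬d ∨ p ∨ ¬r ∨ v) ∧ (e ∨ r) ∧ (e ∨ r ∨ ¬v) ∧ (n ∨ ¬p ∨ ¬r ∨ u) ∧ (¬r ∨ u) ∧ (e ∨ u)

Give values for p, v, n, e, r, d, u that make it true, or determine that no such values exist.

Set p = True.
  then (n ∨ ¬p) forces n = True.
Set v = False.
Try e = True:
  (¬e ∨ u) forces u = True.
  clause (¬e ∨ ¬u ∨ v) is falsified — backtrack.
So e = False.
  then (e ∨ r) forces r = True.
  then (¬r ∨ u) forces u = True.
  then (¬d ∨ e ∨ ¬u) forces d = False.
All clauses satisfied.

p: True, v: False, n: True, e: False, r: True, d: False, u: True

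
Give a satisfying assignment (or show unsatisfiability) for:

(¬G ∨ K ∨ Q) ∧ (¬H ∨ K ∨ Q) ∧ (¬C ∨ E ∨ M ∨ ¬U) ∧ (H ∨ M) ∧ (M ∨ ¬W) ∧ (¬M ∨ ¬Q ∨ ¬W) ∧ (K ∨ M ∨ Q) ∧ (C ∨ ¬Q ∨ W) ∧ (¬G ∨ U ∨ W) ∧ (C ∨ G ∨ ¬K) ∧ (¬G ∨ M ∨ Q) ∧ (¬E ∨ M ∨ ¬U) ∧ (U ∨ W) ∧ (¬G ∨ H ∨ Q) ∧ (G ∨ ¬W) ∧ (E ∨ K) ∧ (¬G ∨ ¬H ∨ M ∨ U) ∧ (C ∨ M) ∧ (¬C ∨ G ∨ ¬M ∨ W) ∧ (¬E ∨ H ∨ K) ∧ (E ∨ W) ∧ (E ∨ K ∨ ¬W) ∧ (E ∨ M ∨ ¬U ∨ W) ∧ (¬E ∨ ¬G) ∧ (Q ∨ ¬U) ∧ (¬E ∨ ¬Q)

Set H = True.
Try M = False:
  (M ∨ ¬W) forces W = False.
  (U ∨ W) forces U = True.
  (¬E ∨ M ∨ ¬U) forces E = False.
  clause (E ∨ W) is falsified — backtrack.
So M = True.
Set G = True.
  then (¬E ∨ ¬G) forces E = False.
  then (E ∨ K) forces K = True.
  then (E ∨ W) forces W = True.
  then (¬M ∨ ¬Q ∨ ¬W) forces Q = False.
  then (Q ∨ ¬U) forces U = False.
Set C = True.
All clauses satisfied.

H=T; M=T; G=T; K=T; W=T; Q=F; U=F; E=F; C=T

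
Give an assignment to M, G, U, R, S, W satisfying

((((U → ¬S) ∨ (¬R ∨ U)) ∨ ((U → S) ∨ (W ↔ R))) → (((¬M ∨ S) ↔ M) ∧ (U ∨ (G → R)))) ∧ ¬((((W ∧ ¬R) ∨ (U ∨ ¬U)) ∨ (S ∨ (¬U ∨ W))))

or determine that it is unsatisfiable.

The formula is unsatisfiable.

The conjunct ¬((((W ∧ ¬R) ∨ (U ∨ ¬U)) ∨ (S ∨ (¬U ∨ W)))) is unsatisfiable on its own:
  U = True: this becomes ¬((True ∨ (S ∨ W))) = False.
  U = False: this becomes ¬((True ∨ True)) = False.
So the whole conjunction is unsatisfiable.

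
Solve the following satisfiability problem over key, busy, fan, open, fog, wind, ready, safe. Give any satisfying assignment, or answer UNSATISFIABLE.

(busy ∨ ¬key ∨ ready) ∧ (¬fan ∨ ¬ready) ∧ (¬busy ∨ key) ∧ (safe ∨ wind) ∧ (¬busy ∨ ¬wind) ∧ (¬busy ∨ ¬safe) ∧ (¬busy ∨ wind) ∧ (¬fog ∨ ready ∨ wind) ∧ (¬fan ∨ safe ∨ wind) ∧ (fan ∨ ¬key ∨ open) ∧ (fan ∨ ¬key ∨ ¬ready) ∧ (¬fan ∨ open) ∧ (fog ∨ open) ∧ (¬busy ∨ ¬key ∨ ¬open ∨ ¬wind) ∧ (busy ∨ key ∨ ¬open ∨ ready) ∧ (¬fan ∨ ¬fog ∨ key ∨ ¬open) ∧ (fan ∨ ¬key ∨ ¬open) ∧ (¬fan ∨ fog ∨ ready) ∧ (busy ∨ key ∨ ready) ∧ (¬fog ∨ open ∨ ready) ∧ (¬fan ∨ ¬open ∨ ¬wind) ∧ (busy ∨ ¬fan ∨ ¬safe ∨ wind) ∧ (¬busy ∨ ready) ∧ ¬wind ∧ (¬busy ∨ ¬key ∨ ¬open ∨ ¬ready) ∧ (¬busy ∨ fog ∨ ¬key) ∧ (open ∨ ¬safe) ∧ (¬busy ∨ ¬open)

Unit clause (¬wind) forces wind = False.
In (safe ∨ wind) only safe is left, so safe = True.
In (¬busy ∨ ¬safe) only ¬busy is left, so busy = False.
In (busy ∨ ¬fan ∨ ¬safe ∨ wind) only ¬fan is left, so fan = False.
In (open ∨ ¬safe) only open is left, so open = True.
In (fan ∨ ¬key ∨ ¬open) only ¬key is left, so key = False.
In (busy ∨ key ∨ ready) only ready is left, so ready = True.
Set fog = True.
All clauses satisfied.

key: False, busy: False, fan: False, open: True, fog: True, wind: False, ready: True, safe: True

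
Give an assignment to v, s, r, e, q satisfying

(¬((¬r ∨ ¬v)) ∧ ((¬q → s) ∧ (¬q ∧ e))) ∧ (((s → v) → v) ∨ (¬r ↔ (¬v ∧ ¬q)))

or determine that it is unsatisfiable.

v: True, s: True, r: True, e: True, q: False

  ¬((¬r ∨ ¬v)) ∧ ((¬q → s) ∧ (¬q ∧ e)) = True
    ¬((¬r ∨ ¬v)) = True
      ¬r ∨ ¬v = False
        ¬r = False
        ¬v = False
    (¬q → s) ∧ (¬q ∧ e) = True
      ¬q → s = True
        ¬q = True
      ¬q ∧ e = True
        ¬q = True
  ((s → v) → v) ∨ (¬r ↔ (¬v ∧ ¬q)) = True
    (s → v) → v = True
      s → v = True
    ¬r ↔ (¬v ∧ ¬q) = True
      ¬r = False
      ¬v ∧ ¬q = False
        ¬v = False
        ¬q = True
Both conjuncts True, so the formula holds.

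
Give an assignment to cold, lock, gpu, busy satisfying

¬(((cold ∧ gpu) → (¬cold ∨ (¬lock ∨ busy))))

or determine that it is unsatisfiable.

cold = True; lock = True; gpu = True; busy = False

  ¬(((cold ∧ gpu) → (¬cold ∨ (¬lock ∨ busy)))) = True
    (cold ∧ gpu) → (¬cold ∨ (¬lock ∨ busy)) = False
      cold ∧ gpu = True
      ¬cold ∨ (¬lock ∨ busy) = False
        ¬cold = False
        ¬lock ∨ busy = False
          ¬lock = False
The formula evaluates to True.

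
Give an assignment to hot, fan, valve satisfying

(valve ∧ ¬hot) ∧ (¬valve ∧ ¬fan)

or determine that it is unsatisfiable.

Case valve = True: the conjunct ¬valve is False.
Case valve = False: the conjunct valve is False.
Both cases fail — unsatisfiable.

UNSATISFIABLE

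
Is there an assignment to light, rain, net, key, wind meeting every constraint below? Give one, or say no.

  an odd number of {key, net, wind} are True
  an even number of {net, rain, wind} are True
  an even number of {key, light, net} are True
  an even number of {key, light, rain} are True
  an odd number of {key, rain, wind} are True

light = True, rain = False, net = False, key = True, wind = False

{key, net, wind}: 1 true → odd ✓
{net, rain, wind}: 0 true → even ✓
{key, light, net}: 2 true → even ✓
{key, light, rain}: 2 true → even ✓
{key, rain, wind}: 1 true → odd ✓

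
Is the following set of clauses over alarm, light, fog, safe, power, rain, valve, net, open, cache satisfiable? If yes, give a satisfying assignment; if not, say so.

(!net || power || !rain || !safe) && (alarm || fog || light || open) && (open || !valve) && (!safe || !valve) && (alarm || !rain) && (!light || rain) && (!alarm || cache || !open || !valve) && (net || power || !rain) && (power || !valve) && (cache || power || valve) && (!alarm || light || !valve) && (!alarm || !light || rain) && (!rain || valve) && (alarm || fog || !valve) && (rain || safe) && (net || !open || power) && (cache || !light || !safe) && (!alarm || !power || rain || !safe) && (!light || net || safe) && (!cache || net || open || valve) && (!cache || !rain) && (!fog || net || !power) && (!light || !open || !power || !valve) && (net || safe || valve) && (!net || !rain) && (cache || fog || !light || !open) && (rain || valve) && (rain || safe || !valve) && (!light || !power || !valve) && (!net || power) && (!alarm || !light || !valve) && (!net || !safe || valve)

The formula is unsatisfiable.

Case safe = True:
  (!safe || !valve) forces valve = False.
  (!rain || valve) forces rain = False.
  Clause (rain || valve) is falsified — contradiction.
Case safe = False:
  (rain || safe) forces rain = True.
  (alarm || !rain) forces alarm = True.
  (!rain || valve) forces valve = True.
  (open || !valve) forces open = True.
  (!alarm || cache || !open || !valve) forces cache = True.
  Clause (!cache || !rain) is falsified — contradiction.
Both cases fail, so the formula is unsatisfiable.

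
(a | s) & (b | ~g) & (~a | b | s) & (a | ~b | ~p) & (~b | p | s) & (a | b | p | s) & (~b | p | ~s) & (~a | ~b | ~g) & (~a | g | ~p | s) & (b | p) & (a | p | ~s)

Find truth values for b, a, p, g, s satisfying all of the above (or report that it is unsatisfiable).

Set b = False.
  then (b | ~g) forces g = False.
  then (b | p) forces p = True.
Set a = False.
  then (a | s) forces s = True.
All clauses satisfied.

b = False; a = False; p = True; g = False; s = True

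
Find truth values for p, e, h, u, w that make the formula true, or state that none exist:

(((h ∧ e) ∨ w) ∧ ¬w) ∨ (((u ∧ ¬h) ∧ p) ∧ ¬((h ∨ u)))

p=T, e=T, h=T, u=T, w=F

  (((h ∧ e) ∨ w) ∧ ¬w) ∨ (((u ∧ ¬h) ∧ p) ∧ ¬((h ∨ u))) = True
    ((h ∧ e) ∨ w) ∧ ¬w = True
      (h ∧ e) ∨ w = True
        h ∧ e = True
      ¬w = True
    ((u ∧ ¬h) ∧ p) ∧ ¬((h ∨ u)) = False
      (u ∧ ¬h) ∧ p = False
        u ∧ ¬h = False
          ¬h = False
      ¬((h ∨ u)) = False
        h ∨ u = True
The formula evaluates to True.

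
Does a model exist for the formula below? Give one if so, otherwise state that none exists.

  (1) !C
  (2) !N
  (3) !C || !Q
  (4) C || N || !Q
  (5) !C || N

Q = False, C = False, N = False

Unit clause (!C) forces C = False.
Unit clause (!N) forces N = False.
In (C || N || !Q) only !Q is left, so Q = False.
Check each clause:
  (!C): !C holds.
  (!N): !N holds.
  (!C || !Q): !C holds.
  (C || N || !Q): !Q holds.
  (!C || N): !C holds.
All clauses satisfied.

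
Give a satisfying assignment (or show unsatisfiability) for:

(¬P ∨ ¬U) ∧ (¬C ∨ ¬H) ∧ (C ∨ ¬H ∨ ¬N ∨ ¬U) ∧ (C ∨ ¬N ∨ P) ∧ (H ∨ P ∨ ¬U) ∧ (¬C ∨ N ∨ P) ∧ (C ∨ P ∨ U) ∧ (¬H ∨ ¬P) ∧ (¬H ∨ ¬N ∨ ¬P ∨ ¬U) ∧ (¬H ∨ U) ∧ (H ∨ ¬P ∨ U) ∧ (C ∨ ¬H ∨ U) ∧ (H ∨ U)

U: True, H: True, C: False, N: False, P: False

Try U = False:
  (¬H ∨ U) forces H = False.
  clause (H ∨ U) is falsified — backtrack.
So U = True.
  then (¬P ∨ ¬U) forces P = False.
  then (H ∨ P ∨ ¬U) forces H = True.
  then (¬C ∨ ¬H) forces C = False.
  then (C ∨ ¬H ∨ ¬N ∨ ¬U) forces N = False.
All clauses satisfied.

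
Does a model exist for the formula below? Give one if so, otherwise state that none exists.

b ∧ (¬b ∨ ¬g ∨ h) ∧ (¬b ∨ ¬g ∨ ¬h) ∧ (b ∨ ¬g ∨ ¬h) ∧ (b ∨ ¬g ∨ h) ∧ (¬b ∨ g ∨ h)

g = False, h = True, b = True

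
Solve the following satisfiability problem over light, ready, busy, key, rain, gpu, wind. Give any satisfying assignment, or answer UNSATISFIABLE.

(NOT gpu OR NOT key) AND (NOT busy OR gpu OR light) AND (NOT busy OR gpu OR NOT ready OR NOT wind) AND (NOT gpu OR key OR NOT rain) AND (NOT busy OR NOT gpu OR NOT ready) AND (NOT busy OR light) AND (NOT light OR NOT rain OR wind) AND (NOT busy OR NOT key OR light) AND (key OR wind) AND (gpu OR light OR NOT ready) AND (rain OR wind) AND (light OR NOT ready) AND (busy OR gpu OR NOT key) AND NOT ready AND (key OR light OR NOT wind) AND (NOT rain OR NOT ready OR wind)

light = True; ready = False; busy = True; key = False; rain = False; gpu = False; wind = True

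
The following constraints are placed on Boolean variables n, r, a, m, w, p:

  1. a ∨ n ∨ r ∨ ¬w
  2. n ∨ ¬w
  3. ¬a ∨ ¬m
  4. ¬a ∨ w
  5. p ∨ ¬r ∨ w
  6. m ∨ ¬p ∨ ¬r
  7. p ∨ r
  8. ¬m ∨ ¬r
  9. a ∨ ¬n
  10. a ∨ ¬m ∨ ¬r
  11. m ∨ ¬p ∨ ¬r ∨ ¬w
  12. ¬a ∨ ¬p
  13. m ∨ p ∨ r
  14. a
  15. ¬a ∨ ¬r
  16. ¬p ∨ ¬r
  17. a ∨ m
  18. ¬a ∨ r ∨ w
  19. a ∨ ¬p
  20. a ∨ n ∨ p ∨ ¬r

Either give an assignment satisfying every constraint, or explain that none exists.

Case a = True:
  (¬a ∨ ¬m) forces m = False.
  (¬a ∨ w) forces w = True.
  (n ∨ ¬w) forces n = True.
  (¬a ∨ ¬p) forces p = False.
  (p ∨ r) forces r = True.
  Clause (¬a ∨ ¬r) is falsified — contradiction.
Case a = False:
  Clause (a) is falsified — contradiction.
Both cases fail, so the formula is unsatisfiable.

Unsatisfiable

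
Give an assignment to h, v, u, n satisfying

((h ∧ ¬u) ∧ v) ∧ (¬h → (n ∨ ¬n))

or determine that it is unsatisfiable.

h = True, v = True, u = False, n = True

  (h ∧ ¬u) ∧ v = True
    h ∧ ¬u = True
      ¬u = True
  ¬h → (n ∨ ¬n) = True
    ¬h = False
    n ∨ ¬n = True
      ¬n = False
Both conjuncts True, so the formula holds.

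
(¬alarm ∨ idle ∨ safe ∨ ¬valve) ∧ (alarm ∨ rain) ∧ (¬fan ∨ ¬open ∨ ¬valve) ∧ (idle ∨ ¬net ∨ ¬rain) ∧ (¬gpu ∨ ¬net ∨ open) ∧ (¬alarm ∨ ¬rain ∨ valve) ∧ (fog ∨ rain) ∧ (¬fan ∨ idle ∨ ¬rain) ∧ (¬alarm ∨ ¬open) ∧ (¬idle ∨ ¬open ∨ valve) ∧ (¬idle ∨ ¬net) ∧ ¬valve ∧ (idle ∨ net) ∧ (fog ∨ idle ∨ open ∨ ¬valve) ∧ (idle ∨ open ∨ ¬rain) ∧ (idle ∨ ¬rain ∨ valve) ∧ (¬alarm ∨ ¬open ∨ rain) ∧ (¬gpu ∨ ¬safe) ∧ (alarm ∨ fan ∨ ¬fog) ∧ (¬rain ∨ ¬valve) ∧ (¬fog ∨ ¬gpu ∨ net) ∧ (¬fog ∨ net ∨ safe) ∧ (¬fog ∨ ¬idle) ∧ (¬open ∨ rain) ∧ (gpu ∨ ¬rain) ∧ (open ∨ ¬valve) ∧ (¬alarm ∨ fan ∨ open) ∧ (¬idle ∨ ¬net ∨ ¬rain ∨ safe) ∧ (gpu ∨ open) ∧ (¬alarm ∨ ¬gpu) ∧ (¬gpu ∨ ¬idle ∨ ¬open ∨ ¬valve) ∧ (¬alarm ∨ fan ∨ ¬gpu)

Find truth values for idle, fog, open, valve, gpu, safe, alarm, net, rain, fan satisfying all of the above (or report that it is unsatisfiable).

idle = True, fog = False, open = False, valve = False, gpu = True, safe = False, alarm = False, net = False, rain = True, fan = False

Unit clause (¬valve) forces valve = False.
Set idle = True.
  then (¬idle ∨ ¬open ∨ valve) forces open = False.
  then (¬idle ∨ ¬net) forces net = False.
  then (¬fog ∨ ¬idle) forces fog = False.
  then (gpu ∨ open) forces gpu = True.
  then (¬alarm ∨ ¬gpu) forces alarm = False.
  then (alarm ∨ rain) forces rain = True.
  then (¬gpu ∨ ¬safe) forces safe = False.
Set fan = False.
All clauses satisfied.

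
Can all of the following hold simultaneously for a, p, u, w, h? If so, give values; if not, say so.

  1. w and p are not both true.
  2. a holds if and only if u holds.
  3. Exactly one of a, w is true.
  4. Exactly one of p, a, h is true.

a: True, p: False, u: True, w: False, h: False

  (1) w=F, p=F — not both ✓
  (2) a=T, u=T — same ✓
  (3) {a, w}: 1 true — exactly one ✓
  (4) {p, a, h}: 1 true — exactly one ✓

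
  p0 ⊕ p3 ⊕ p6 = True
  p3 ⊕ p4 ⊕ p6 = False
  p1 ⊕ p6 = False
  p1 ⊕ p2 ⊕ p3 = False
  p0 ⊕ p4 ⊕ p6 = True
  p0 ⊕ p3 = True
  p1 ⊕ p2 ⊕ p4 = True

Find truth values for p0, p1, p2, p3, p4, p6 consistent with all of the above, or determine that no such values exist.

Adding constraints 1, 4, 5, 7 mod 2: every variable appears an even number of times on the left, so the left side is 0.
But the right sides sum to 1 (mod 2). 0 ≠ 1 — the system is inconsistent.

Unsatisfiable — no assignment works.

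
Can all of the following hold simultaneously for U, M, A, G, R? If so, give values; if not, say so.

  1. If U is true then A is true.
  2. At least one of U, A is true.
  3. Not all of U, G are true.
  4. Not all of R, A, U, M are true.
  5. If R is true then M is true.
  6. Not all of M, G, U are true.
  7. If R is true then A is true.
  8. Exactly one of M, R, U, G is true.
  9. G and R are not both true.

U=T; M=F; A=T; G=F; R=F

  (1) U=T ⇒ A: T ✓
  (2) {U, A}: 2 true — at least one ✓
  (3) {U, G}: 1/2 true — not all ✓
  (4) {R, A, U, M}: 2/4 true — not all ✓
  (5) R=F ⇒ M: vacuous ✓
  (6) {M, G, U}: 1/3 true — not all ✓
  (7) R=F ⇒ A: vacuous ✓
  (8) {M, R, U, G}: 1 true — exactly one ✓
  (9) G=F, R=F — not both ✓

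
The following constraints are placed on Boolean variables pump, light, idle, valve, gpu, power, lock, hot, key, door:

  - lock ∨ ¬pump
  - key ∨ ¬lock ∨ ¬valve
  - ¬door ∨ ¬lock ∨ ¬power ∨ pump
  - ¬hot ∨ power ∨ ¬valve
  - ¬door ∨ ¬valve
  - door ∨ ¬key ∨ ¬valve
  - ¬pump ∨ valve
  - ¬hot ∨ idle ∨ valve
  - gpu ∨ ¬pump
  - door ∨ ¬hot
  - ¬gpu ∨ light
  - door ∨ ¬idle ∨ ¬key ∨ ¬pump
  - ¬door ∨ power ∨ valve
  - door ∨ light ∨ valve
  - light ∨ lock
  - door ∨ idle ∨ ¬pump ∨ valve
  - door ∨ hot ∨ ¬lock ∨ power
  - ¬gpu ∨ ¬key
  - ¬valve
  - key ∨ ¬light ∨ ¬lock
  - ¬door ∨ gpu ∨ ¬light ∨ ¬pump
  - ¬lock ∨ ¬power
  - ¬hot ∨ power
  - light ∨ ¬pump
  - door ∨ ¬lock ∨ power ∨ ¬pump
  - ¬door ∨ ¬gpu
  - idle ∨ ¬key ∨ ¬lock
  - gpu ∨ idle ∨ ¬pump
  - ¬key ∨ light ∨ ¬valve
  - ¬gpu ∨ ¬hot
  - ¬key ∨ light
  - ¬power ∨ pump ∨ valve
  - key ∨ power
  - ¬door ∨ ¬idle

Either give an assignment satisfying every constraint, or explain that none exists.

Unit clause (¬valve) forces valve = False.
In (¬pump ∨ valve) only ¬pump is left, so pump = False.
In (¬power ∨ pump ∨ valve) only ¬power is left, so power = False.
In (key ∨ power) only key is left, so key = True.
In (¬door ∨ power ∨ valve) only ¬door is left, so door = False.
In (door ∨ light ∨ valve) only light is left, so light = True.
In (¬gpu ∨ ¬key) only ¬gpu is left, so gpu = False.
In (¬hot ∨ power) only ¬hot is left, so hot = False.
In (door ∨ hot ∨ ¬lock ∨ power) only ¬lock is left, so lock = False.
Set idle = False.
All clauses satisfied.

pump=F, light=T, idle=F, valve=F, gpu=F, power=F, lock=F, hot=F, key=T, door=F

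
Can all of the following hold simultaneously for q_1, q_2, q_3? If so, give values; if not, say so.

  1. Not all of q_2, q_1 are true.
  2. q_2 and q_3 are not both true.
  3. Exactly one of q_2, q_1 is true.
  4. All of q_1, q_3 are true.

q_1 = True, q_2 = False, q_3 = True

  (1) {q_2, q_1}: 1/2 true — not all ✓
  (2) q_2=F, q_3=T — not both ✓
  (3) {q_2, q_1}: 1 true — exactly one ✓
  (4) {q_1, q_3}: all 2 true ✓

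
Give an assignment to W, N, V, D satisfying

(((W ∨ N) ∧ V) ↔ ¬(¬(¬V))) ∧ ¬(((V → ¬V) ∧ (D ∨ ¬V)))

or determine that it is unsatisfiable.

W = False, N = False, V = True, D = True

  ((W ∨ N) ∧ V) ↔ ¬(¬(¬V)) = True
    (W ∨ N) ∧ V = False
      W ∨ N = False
    ¬(¬(¬V)) = False
      ¬(¬V) = True
        ¬V = False
  ¬(((V → ¬V) ∧ (D ∨ ¬V))) = True
    (V → ¬V) ∧ (D ∨ ¬V) = False
      V → ¬V = False
        ¬V = False
      D ∨ ¬V = True
        ¬V = False
Both conjuncts True, so the formula holds.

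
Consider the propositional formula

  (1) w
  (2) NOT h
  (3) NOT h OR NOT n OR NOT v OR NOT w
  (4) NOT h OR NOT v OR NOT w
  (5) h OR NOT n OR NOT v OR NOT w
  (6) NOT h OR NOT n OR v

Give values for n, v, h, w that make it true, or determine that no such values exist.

Unit clause (w) forces w = True.
Unit clause (NOT h) forces h = False.
Set n = False.
Set v = False.
Check each clause:
  (w): w holds.
  (NOT h): NOT h holds.
  (NOT h OR NOT n OR NOT v OR NOT w): NOT h holds.
  (NOT h OR NOT v OR NOT w): NOT h holds.
  (h OR NOT n OR NOT v OR NOT w): NOT n holds.
  (NOT h OR NOT n OR v): NOT h holds.
All clauses satisfied.

n = False, v = False, h = False, w = True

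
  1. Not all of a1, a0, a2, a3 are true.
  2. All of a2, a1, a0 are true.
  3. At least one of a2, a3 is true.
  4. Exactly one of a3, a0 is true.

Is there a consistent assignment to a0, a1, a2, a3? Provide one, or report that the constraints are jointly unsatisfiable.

a0: True, a1: True, a2: True, a3: False

  (1) {a1, a0, a2, a3}: 3/4 true — not all ✓
  (2) {a2, a1, a0}: all 3 true ✓
  (3) {a2, a3}: 1 true — at least one ✓
  (4) {a3, a0}: 1 true — exactly one ✓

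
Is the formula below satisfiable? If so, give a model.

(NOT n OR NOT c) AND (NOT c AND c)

Case c = True: the conjunct NOT c is False.
Case c = False: the conjunct c is False.
Both cases fail — unsatisfiable.

No satisfying assignment exists.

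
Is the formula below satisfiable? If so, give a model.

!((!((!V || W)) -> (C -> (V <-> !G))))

C = True, W = False, G = True, V = True

  !((!((!V || W)) -> (C -> (V <-> !G)))) = True
    !((!V || W)) -> (C -> (V <-> !G)) = False
      !((!V || W)) = True
        !V || W = False
          !V = False
      C -> (V <-> !G) = False
        V <-> !G = False
          !G = False
The formula evaluates to True.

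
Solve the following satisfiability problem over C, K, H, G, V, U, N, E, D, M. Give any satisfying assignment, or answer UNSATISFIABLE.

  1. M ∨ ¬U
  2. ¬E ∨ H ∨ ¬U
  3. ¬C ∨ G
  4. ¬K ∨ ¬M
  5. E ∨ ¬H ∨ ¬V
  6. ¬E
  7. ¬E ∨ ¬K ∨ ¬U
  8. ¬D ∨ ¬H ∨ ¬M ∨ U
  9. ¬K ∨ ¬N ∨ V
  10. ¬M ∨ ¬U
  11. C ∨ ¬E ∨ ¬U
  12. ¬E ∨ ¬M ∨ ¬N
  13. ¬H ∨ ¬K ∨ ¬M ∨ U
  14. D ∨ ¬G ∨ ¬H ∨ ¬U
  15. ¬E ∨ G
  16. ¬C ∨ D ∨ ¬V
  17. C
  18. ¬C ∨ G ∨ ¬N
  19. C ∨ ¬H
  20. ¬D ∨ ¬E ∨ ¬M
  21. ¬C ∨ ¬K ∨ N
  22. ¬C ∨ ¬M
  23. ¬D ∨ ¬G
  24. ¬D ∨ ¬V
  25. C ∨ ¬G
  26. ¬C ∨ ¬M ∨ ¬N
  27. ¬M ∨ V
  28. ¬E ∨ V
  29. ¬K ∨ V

Unit clause (¬E) forces E = False.
Unit clause (C) forces C = True.
In (¬C ∨ ¬M) only ¬M is left, so M = False.
In (M ∨ ¬U) only ¬U is left, so U = False.
In (¬C ∨ G) only G is left, so G = True.
In (¬D ∨ ¬G) only ¬D is left, so D = False.
In (¬C ∨ D ∨ ¬V) only ¬V is left, so V = False.
In (¬K ∨ V) only ¬K is left, so K = False.
Set H = False.
Set N = True.
All clauses satisfied.

C = True, K = False, H = False, G = True, V = False, U = False, N = True, E = False, D = False, M = False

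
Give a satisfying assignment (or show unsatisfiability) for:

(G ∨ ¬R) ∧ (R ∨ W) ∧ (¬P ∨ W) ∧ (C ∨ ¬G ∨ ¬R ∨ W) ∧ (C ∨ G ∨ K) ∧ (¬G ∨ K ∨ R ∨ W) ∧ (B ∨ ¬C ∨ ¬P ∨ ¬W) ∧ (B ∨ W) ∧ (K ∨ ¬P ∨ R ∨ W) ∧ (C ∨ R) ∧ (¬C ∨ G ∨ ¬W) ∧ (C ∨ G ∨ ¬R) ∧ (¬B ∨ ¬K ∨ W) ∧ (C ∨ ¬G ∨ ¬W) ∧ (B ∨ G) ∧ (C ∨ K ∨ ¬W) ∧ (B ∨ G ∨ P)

G: True, P: False, C: True, K: False, R: True, W: True, B: False

Try G = False:
  (G ∨ ¬R) forces R = False.
  (R ∨ W) forces W = True.
  (C ∨ R) forces C = True.
  clause (¬C ∨ G ∨ ¬W) is falsified — backtrack.
So G = True.
Set P = False.
Set C = True.
Set K = False.
Set R = True.
Set W = True.
Set B = False.
All clauses satisfied.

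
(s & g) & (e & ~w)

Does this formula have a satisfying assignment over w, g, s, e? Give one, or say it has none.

w=F, g=T, s=T, e=T

  s & g = True
  e & ~w = True
    ~w = True
Both conjuncts True, so the formula holds.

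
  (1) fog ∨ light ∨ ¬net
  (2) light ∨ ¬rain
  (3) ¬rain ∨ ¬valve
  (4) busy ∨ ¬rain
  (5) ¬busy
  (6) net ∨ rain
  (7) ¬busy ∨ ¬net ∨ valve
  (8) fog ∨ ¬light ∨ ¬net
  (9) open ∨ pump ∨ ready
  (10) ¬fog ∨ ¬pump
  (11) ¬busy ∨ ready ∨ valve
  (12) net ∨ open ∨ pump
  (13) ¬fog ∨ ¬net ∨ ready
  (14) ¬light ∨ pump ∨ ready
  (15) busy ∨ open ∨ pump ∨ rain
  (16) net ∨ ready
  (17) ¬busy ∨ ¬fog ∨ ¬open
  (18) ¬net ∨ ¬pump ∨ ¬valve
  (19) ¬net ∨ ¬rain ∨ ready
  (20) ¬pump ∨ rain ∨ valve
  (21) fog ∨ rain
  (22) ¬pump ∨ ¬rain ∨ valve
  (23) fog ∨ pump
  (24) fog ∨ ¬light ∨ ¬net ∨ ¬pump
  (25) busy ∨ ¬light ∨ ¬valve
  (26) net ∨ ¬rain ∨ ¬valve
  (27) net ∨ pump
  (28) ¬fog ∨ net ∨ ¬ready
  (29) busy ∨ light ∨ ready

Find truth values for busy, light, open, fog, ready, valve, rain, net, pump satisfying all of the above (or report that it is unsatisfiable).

busy = False, light = True, open = True, fog = True, ready = True, valve = False, rain = False, net = True, pump = False

Unit clause (¬busy) forces busy = False.
In (busy ∨ ¬rain) only ¬rain is left, so rain = False.
In (net ∨ rain) only net is left, so net = True.
In (fog ∨ rain) only fog is left, so fog = True.
In (¬fog ∨ ¬pump) only ¬pump is left, so pump = False.
In (¬fog ∨ ¬net ∨ ready) only ready is left, so ready = True.
In (busy ∨ open ∨ pump ∨ rain) only open is left, so open = True.
Set light = True.
  then (busy ∨ ¬light ∨ ¬valve) forces valve = False.
All clauses satisfied.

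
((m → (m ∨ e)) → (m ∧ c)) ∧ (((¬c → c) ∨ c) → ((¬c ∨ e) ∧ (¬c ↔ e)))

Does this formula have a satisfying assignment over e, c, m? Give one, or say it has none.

No satisfying assignment exists.

Case c = True: the formula simplifies to ((m → (m ∨ e)) → m) ∧ (e ∧ ¬e).
  e = True: the conjunct ¬e is False.
  e = False: the conjunct e is False.
Case c = False: the formula simplifies to ¬((m → (m ∨ e))).
  m = True: this becomes ¬((True → True)) = False.
  m = False: this becomes ¬((False → e)) = False.
Both cases fail — unsatisfiable.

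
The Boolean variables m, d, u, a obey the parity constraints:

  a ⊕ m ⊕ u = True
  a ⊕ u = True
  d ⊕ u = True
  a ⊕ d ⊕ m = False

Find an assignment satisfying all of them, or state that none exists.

m = False; d = False; u = True; a = False

a ⊕ m ⊕ u = F ⊕ F ⊕ T = True ✓
a ⊕ u = F ⊕ T = True ✓
d ⊕ u = F ⊕ T = True ✓
a ⊕ d ⊕ m = F ⊕ F ⊕ F = False ✓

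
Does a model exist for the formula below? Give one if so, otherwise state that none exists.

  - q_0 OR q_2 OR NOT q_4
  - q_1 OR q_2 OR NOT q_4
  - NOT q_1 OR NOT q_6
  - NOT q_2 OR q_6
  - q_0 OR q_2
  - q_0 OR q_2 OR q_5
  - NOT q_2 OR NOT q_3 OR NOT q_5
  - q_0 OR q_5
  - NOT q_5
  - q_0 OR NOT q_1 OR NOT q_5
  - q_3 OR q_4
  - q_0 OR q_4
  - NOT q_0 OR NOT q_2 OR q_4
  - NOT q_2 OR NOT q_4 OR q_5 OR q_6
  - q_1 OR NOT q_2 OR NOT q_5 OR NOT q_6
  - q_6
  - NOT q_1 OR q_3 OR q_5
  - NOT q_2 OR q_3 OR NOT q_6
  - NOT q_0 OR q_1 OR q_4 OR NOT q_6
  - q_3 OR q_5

q_0 = True; q_1 = False; q_2 = True; q_3 = True; q_4 = True; q_5 = False; q_6 = True

Unit clause (NOT q_5) forces q_5 = False.
Unit clause (q_6) forces q_6 = True.
In (q_3 OR q_5) only q_3 is left, so q_3 = True.
In (NOT q_1 OR NOT q_6) only NOT q_1 is left, so q_1 = False.
In (q_0 OR q_5) only q_0 is left, so q_0 = True.
In (NOT q_0 OR q_1 OR q_4 OR NOT q_6) only q_4 is left, so q_4 = True.
In (q_1 OR q_2 OR NOT q_4) only q_2 is left, so q_2 = True.
All clauses satisfied.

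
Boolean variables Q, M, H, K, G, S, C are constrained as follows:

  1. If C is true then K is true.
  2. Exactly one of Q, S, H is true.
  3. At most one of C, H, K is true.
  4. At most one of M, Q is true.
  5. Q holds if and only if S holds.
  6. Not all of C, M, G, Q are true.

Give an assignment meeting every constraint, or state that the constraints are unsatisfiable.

Q = False, M = True, H = True, K = False, G = False, S = False, C = False

  (1) C=F ⇒ K: vacuous ✓
  (2) {Q, S, H}: 1 true — exactly one ✓
  (3) {C, H, K}: 1 true — at most one ✓
  (4) {M, Q}: 1 true — at most one ✓
  (5) Q=F, S=F — same ✓
  (6) {C, M, G, Q}: 1/4 true — not all ✓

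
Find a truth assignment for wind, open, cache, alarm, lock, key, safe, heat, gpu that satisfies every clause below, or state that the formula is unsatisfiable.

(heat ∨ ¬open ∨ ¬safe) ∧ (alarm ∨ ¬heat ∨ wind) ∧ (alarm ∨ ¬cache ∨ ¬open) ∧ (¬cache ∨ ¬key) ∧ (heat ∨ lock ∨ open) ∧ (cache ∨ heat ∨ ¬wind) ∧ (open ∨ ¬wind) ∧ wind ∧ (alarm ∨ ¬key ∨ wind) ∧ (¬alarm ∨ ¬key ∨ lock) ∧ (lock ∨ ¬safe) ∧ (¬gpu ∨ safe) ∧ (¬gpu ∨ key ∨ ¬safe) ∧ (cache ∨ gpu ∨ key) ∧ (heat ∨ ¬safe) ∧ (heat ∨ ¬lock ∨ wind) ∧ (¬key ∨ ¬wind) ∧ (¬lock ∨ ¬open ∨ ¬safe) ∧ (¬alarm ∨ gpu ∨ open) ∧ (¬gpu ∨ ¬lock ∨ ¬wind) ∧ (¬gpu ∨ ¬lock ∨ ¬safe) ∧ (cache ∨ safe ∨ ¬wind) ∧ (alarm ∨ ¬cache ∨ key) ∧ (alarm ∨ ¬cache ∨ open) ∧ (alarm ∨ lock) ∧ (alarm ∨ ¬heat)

wind=T, open=T, cache=T, alarm=T, lock=F, key=F, safe=F, heat=F, gpu=F

Unit clause (wind) forces wind = True.
In (¬key ∨ ¬wind) only ¬key is left, so key = False.
In (open ∨ ¬wind) only open is left, so open = True.
Set cache = True.
  then (alarm ∨ ¬cache ∨ ¬open) forces alarm = True.
Set lock = False.
  then (lock ∨ ¬safe) forces safe = False.
  then (¬gpu ∨ safe) forces gpu = False.
Set heat = False.
All clauses satisfied.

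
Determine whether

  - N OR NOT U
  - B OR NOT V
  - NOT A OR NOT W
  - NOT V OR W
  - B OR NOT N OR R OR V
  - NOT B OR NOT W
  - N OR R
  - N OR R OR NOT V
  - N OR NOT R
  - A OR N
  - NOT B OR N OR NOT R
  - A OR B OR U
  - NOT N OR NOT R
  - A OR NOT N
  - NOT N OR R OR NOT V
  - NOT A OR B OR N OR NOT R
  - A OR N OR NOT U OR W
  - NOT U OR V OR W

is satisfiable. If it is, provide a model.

Try N = False:
  (N OR NOT U) forces U = False.
  (N OR R) forces R = True.
  clause (N OR NOT R) is falsified — backtrack.
So N = True.
  then (NOT N OR NOT R) forces R = False.
  then (A OR NOT N) forces A = True.
  then (NOT N OR R OR NOT V) forces V = False.
  then (NOT A OR NOT W) forces W = False.
  then (B OR NOT N OR R OR V) forces B = True.
  then (NOT U OR V OR W) forces U = False.
All clauses satisfied.

N = True, U = False, V = False, A = True, R = False, B = True, W = False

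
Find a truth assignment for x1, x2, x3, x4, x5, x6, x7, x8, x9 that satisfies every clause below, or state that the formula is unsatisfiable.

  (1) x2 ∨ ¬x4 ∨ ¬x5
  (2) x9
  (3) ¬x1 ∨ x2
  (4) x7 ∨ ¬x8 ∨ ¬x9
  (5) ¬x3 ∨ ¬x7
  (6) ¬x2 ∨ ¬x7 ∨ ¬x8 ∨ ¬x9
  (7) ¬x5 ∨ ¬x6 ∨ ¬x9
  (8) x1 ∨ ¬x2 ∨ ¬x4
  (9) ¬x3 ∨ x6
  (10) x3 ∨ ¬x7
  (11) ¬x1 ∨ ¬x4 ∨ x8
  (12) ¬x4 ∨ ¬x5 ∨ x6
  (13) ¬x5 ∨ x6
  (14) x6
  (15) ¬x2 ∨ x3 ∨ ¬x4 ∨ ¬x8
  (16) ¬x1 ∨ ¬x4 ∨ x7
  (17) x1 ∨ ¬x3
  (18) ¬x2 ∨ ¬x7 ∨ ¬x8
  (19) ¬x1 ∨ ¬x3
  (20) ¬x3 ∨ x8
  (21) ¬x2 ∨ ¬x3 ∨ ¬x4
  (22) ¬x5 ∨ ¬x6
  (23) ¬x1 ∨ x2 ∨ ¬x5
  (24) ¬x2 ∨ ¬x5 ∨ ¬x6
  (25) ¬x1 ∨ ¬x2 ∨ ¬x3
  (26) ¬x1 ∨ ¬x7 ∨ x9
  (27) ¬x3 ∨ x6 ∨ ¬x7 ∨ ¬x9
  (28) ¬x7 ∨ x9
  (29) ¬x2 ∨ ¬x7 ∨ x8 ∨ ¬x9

Unit clause (x9) forces x9 = True.
Unit clause (x6) forces x6 = True.
In (¬x5 ∨ ¬x6) only ¬x5 is left, so x5 = False.
Set x1 = False.
  then (x1 ∨ ¬x3) forces x3 = False.
  then (x3 ∨ ¬x7) forces x7 = False.
  then (x7 ∨ ¬x8 ∨ ¬x9) forces x8 = False.
Set x2 = True.
  then (x1 ∨ ¬x2 ∨ ¬x4) forces x4 = False.
All clauses satisfied.

x1 = False, x2 = True, x3 = False, x4 = False, x5 = False, x6 = True, x7 = False, x8 = False, x9 = True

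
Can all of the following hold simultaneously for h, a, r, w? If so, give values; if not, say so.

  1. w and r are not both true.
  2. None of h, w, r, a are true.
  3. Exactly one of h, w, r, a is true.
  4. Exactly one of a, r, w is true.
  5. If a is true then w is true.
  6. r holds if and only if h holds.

No satisfying assignment exists.

Case h = True:
  Constraint (2) is violated (h=T) — contradiction.
Case h = False:
  (2) forces w = False.
  (2) forces r = False.
  (2) forces a = False.
  Constraint (3) is violated (h=F, w=F, r=F, a=F) — contradiction.
Both cases fail — unsatisfiable.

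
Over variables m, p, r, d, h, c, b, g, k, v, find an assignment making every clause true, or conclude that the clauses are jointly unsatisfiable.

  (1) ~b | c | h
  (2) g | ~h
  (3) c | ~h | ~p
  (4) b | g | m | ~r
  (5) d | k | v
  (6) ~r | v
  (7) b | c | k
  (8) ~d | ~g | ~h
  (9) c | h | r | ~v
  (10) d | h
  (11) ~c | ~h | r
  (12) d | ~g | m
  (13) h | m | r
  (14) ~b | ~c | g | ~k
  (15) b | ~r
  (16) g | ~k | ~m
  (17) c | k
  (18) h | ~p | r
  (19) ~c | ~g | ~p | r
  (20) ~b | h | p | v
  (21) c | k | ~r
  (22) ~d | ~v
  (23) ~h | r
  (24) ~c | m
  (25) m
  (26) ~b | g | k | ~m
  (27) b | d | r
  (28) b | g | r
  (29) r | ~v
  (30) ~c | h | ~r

m=T, p=F, r=F, d=T, h=F, c=T, b=F, g=T, k=F, v=F

Unit clause (m) forces m = True.
Set p = False.
Set r = False.
  then (~h | r) forces h = False.
  then (r | ~v) forces v = False.
  then (d | h) forces d = True.
  then (~b | h | p | v) forces b = False.
  then (b | g | r) forces g = True.
Set c = True.
Set k = False.
All clauses satisfied.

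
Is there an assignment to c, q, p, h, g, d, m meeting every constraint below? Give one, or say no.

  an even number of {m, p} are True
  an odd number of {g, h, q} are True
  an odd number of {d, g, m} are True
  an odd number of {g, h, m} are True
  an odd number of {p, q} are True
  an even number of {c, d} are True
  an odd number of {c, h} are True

UNSATISFIABLE

Adding constraints 1, 2, 4, 5 mod 2: every variable appears an even number of times on the left, so the left side is 0.
But the right sides sum to 1 (mod 2). 0 ≠ 1 — the system is inconsistent.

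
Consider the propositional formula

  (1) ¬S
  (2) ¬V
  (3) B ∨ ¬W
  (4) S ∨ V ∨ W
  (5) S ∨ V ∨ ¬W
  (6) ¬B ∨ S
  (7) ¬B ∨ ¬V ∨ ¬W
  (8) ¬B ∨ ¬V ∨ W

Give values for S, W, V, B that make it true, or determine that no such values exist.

Case S = True:
  Clause (¬S) is falsified — contradiction.
Case S = False:
  (¬V) forces V = False.
  (S ∨ V ∨ W) forces W = True.
  Clause (S ∨ V ∨ ¬W) is falsified — contradiction.
Both cases fail, so the formula is unsatisfiable.

UNSATISFIABLE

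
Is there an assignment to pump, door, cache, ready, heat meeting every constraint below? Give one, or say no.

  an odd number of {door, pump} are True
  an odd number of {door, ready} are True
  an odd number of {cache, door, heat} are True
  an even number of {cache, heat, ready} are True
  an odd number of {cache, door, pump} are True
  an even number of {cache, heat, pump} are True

pump = True, door = False, cache = False, ready = True, heat = True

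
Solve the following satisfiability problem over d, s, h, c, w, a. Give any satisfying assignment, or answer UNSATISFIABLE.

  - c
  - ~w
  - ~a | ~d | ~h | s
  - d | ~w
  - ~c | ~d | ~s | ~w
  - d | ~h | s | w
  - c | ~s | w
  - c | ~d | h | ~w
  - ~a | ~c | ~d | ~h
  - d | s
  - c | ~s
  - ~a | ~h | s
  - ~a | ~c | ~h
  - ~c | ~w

Unit clause (c) forces c = True.
Unit clause (~w) forces w = False.
Set d = True.
Set s = False.
Set h = False.
Set a = False.
All clauses satisfied.

d = True, s = False, h = False, c = True, w = False, a = False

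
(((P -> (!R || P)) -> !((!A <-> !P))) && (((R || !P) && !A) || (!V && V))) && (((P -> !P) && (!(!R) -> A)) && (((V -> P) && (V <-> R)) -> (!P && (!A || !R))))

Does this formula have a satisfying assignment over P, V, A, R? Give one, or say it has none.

Unsatisfiable

Case P = True: the conjunct P -> !P becomes True -> !True = False.
Case P = False: the formula simplifies to (!(!A) && (!A || (!V && V))) && ((!(!R) -> A) && ((!V && (V <-> R)) -> (!A || !R))).
  A = True: simplifies to (!V && V) && ((!V && (V <-> R)) -> !R).
    V = True: the conjunct !V is False.
    V = False: the conjunct V is False.
  A = False: the conjunct !(!A) becomes !(!False) = False.
Both cases fail — unsatisfiable.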